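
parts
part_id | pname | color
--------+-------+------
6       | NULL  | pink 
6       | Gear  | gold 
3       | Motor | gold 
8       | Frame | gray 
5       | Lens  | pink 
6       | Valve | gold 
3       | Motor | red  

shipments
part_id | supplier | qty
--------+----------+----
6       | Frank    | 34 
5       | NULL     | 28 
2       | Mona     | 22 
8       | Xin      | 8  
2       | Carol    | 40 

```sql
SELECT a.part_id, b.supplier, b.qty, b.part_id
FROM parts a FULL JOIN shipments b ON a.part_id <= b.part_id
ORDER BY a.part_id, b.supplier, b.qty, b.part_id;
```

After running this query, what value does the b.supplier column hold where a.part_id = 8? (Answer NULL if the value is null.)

Xin

FULL OUTER JOIN keeps every row from both sides; unmatched rows get NULL for the other side's columns.
Matching on a.part_id <= b.part_id.
Matched pairs: 16; unmatched a rows kept: 0; unmatched b rows kept: 2.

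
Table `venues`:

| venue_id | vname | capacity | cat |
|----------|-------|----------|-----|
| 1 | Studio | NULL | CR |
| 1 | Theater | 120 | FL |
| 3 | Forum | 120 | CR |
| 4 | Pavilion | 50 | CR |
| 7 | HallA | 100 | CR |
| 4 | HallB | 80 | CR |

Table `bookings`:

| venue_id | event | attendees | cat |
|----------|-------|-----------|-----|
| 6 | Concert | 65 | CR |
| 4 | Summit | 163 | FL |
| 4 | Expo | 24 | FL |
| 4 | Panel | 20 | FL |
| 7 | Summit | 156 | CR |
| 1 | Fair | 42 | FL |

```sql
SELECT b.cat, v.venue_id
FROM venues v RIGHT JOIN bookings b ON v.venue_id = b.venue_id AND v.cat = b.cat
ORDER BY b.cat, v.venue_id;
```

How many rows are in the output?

6

RIGHT JOIN keeps every row from `bookings`; unmatched rows get NULL for `venues`'s columns.
Matching on v.venue_id = b.venue_id AND v.cat = b.cat.
- v[0] venue_id=1, cat=CR → no match.
- v[1] venue_id=1, cat=FL → 1 match(es) in b → 1 row(s).
- v[2] venue_id=3, cat=CR → no match.
- v[3] venue_id=4, cat=CR → no match.
- v[4] venue_id=7, cat=CR → 1 match(es) in b → 1 row(s).
- v[5] venue_id=4, cat=CR → no match.
- 4 row(s) from b found no v partner → padded with NULL.
Total: 2 matched + 4 padded = 6 rows.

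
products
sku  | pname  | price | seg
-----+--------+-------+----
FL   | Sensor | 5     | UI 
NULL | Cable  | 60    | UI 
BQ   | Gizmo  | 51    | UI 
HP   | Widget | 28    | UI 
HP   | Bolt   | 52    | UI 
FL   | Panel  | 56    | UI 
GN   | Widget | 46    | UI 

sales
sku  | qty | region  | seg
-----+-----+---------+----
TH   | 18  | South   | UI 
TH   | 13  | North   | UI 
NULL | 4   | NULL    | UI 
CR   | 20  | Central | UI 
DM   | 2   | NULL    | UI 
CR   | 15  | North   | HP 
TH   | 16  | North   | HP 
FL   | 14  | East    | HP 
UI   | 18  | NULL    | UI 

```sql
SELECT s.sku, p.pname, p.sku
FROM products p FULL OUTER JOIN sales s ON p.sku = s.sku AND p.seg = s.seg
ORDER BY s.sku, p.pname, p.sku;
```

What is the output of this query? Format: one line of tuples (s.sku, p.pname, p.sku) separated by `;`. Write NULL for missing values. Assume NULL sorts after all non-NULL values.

(CR, NULL, NULL); (CR, NULL, NULL); (DM, NULL, NULL); (FL, NULL, NULL); (TH, NULL, NULL); (TH, NULL, NULL); (TH, NULL, NULL); (UI, NULL, NULL); (NULL, Bolt, HP); (NULL, Cable, NULL); (NULL, Gizmo, BQ); (NULL, Panel, FL); (NULL, Sensor, FL); (NULL, Widget, GN); (NULL, Widget, HP); (NULL, NULL, NULL)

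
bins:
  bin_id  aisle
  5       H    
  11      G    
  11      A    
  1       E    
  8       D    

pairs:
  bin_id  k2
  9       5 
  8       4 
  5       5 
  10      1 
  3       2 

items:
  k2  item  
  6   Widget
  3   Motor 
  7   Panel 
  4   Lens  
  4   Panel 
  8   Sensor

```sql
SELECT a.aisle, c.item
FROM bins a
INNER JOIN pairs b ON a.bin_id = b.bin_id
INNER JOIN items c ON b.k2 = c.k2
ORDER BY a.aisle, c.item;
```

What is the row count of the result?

Joins associate left-to-right: bins INNER JOIN pairs on bin_id gives 2 intermediate row(s).
Then INNER JOIN `items c` on k2: keep only rows whose b.k2 appears in c.
Result: 2 row(s).

2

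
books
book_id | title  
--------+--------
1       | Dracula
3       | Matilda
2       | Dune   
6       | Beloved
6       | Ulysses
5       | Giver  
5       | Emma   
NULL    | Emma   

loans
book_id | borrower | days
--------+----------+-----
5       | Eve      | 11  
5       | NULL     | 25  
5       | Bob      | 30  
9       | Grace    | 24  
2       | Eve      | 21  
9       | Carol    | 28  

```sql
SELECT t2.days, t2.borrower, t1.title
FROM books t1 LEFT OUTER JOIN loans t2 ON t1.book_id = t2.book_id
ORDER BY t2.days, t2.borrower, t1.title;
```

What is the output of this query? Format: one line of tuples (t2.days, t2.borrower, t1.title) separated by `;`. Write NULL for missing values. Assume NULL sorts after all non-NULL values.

(11, Eve, Emma); (11, Eve, Giver); (21, Eve, Dune); (25, NULL, Emma); (25, NULL, Giver); (30, Bob, Emma); (30, Bob, Giver); (NULL, NULL, Beloved); (NULL, NULL, Dracula); (NULL, NULL, Emma); (NULL, NULL, Matilda); (NULL, NULL, Ulysses)

LEFT JOIN keeps every row from `books`; unmatched rows get NULL for `loans`'s columns.
Matching on t1.book_id = t2.book_id. A NULL in a compared column never satisfies the condition.
- t1 (book_id=1) has no partner → padded with NULL.
- t1 (book_id=3) has no partner → padded with NULL.
- t1 (book_id=2) pairs with 1 row(s) of t2.
- t1 (book_id=6) has no partner → padded with NULL.
- t1 (book_id=6) has no partner → padded with NULL.
- t1 (book_id=5) pairs with 3 row(s) of t2.
- t1 (book_id=5) pairs with 3 row(s) of t2.
- t1 (book_id=NULL) has no partner → padded with NULL.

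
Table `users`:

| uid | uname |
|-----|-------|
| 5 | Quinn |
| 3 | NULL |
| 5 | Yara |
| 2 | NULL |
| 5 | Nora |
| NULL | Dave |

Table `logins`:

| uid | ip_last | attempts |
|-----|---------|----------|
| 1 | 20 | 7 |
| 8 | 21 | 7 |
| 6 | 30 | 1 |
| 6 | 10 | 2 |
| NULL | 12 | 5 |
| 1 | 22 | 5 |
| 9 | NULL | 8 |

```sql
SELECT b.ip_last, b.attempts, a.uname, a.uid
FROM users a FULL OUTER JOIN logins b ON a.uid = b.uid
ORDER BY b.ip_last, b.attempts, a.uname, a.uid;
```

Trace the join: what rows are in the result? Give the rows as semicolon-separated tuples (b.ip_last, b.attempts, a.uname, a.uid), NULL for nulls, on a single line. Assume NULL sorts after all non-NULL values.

(10, 2, NULL, NULL); (12, 5, NULL, NULL); (20, 7, NULL, NULL); (21, 7, NULL, NULL); (22, 5, NULL, NULL); (30, 1, NULL, NULL); (NULL, 8, NULL, NULL); (NULL, NULL, Dave, NULL); (NULL, NULL, Nora, 5); (NULL, NULL, Quinn, 5); (NULL, NULL, Yara, 5); (NULL, NULL, NULL, 2); (NULL, NULL, NULL, 3)

FULL OUTER JOIN keeps every row from both sides; unmatched rows get NULL for the other side's columns.
Matching on a.uid = b.uid. A NULL in a compared column never satisfies the condition.
- a[0] uid=5 → no match; kept with NULLs on the b side.
- a[1] uid=3 → no match; kept with NULLs on the b side.
- a[2] uid=5 → no match; kept with NULLs on the b side.
- a[3] uid=2 → no match; kept with NULLs on the b side.
- a[4] uid=5 → no match; kept with NULLs on the b side.
- a[5] uid=NULL → no match; kept with NULLs on the b side.
- plus 7 unmatched b row(s), each kept with NULL a columns.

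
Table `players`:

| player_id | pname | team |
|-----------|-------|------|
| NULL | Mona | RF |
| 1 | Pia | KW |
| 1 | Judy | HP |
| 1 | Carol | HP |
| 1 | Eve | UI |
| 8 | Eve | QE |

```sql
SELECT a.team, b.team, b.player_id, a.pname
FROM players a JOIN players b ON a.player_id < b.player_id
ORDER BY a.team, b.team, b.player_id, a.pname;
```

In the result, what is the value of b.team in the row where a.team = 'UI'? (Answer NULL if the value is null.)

INNER JOIN keeps only pairs where the ON condition holds.
Matching on a.player_id < b.player_id. A NULL in a compared column never satisfies the condition.
- a (player_id=NULL) has no partner → excluded.
- a (player_id=1) pairs with 1 row(s) of b.
- a (player_id=1) pairs with 1 row(s) of b.
- a (player_id=1) pairs with 1 row(s) of b.
- a (player_id=1) pairs with 1 row(s) of b.
- a (player_id=8) has no partner → excluded.

QE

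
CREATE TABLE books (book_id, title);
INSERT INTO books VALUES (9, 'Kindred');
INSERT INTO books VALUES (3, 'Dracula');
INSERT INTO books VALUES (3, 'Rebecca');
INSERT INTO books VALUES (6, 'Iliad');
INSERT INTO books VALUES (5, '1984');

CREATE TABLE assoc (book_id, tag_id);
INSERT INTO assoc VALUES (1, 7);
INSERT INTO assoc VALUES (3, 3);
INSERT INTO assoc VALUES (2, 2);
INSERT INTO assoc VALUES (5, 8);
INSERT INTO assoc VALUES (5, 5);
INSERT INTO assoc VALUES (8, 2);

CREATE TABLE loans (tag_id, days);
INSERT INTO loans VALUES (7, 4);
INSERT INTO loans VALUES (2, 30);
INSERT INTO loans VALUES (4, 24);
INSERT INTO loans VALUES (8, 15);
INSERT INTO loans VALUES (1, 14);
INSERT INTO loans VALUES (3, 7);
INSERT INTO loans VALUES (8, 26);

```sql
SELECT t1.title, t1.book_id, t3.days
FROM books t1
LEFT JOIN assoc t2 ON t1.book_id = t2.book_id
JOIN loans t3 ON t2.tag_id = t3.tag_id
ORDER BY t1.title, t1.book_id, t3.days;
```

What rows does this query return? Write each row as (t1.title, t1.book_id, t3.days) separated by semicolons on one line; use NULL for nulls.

(1984, 5, 15); (1984, 5, 26); (Dracula, 3, 7); (Rebecca, 3, 7)

Step 1 — t1 LEFT JOIN t2 on book_id → 6 row(s).
Then INNER JOIN `loans t3` on tag_id: keep only rows whose t2.tag_id appears in t3.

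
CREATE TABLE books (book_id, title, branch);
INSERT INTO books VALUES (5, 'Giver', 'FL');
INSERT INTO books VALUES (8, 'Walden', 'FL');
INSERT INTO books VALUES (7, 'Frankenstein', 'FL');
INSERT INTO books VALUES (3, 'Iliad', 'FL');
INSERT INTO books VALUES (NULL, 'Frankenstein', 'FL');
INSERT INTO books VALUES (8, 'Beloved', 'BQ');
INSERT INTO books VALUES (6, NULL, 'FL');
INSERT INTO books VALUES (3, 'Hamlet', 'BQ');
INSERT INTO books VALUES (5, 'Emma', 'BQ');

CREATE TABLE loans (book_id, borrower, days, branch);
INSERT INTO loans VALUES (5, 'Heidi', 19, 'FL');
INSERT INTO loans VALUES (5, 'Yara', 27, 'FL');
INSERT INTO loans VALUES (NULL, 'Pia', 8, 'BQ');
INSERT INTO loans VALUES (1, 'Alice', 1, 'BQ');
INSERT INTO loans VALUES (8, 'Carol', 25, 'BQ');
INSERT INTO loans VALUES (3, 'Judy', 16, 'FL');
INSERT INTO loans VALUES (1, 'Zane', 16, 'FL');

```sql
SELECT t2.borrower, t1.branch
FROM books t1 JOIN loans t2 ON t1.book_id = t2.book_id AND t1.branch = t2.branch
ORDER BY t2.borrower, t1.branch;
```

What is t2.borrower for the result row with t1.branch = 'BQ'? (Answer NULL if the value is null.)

Carol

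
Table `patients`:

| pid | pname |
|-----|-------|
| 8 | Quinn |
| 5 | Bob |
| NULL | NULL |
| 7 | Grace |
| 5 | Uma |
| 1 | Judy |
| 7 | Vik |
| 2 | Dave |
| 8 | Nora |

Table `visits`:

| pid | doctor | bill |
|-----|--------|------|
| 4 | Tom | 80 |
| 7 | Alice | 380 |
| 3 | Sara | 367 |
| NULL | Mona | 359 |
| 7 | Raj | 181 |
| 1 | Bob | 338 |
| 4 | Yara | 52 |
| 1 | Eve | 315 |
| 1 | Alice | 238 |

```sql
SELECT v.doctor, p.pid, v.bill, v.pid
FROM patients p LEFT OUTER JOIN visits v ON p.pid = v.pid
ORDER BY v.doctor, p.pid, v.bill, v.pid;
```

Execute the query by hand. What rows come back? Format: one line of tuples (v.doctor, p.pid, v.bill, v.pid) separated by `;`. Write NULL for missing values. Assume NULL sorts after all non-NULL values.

(Alice, 1, 238, 1); (Alice, 7, 380, 7); (Alice, 7, 380, 7); (Bob, 1, 338, 1); (Eve, 1, 315, 1); (Raj, 7, 181, 7); (Raj, 7, 181, 7); (NULL, 2, NULL, NULL); (NULL, 5, NULL, NULL); (NULL, 5, NULL, NULL); (NULL, 8, NULL, NULL); (NULL, 8, NULL, NULL); (NULL, NULL, NULL, NULL)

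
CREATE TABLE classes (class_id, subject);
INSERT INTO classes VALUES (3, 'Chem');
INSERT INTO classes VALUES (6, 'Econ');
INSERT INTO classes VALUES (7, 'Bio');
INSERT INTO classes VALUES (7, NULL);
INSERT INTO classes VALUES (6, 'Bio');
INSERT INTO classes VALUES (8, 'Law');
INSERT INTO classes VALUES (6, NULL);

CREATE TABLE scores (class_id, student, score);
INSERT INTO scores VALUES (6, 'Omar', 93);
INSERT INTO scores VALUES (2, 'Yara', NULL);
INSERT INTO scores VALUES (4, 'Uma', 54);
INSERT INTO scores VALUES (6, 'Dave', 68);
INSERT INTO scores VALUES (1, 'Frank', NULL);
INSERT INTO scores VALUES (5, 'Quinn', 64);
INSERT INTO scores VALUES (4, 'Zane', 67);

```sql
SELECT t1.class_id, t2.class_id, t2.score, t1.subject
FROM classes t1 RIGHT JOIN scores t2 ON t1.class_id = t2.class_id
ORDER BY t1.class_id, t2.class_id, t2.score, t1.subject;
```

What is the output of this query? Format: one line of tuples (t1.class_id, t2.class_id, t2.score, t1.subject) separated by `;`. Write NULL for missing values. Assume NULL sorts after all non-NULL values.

(6, 6, 68, Bio); (6, 6, 68, Econ); (6, 6, 68, NULL); (6, 6, 93, Bio); (6, 6, 93, Econ); (6, 6, 93, NULL); (NULL, 1, NULL, NULL); (NULL, 2, NULL, NULL); (NULL, 4, 54, NULL); (NULL, 4, 67, NULL); (NULL, 5, 64, NULL)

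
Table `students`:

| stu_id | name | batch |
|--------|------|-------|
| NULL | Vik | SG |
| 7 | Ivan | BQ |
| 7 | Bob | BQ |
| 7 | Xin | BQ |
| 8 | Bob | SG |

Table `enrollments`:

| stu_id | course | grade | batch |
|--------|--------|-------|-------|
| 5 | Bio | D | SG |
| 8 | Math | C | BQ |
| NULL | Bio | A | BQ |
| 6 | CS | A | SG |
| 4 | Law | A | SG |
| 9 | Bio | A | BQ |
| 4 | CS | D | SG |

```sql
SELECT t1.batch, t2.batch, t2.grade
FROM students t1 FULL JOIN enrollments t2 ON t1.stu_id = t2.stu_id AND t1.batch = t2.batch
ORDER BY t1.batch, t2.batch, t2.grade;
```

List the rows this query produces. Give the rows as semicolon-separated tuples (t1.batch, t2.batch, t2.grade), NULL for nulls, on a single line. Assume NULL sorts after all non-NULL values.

(BQ, NULL, NULL); (BQ, NULL, NULL); (BQ, NULL, NULL); (SG, NULL, NULL); (SG, NULL, NULL); (NULL, BQ, A); (NULL, BQ, A); (NULL, BQ, C); (NULL, SG, A); (NULL, SG, A); (NULL, SG, D); (NULL, SG, D)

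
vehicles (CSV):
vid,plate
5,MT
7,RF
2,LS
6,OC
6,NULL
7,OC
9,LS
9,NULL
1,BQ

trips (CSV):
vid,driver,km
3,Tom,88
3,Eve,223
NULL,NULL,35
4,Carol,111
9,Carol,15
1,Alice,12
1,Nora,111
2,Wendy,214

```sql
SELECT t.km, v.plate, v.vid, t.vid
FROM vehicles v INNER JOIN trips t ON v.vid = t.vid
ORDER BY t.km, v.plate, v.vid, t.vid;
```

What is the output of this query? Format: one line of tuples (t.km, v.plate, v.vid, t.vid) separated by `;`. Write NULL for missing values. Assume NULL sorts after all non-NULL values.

(12, BQ, 1, 1); (15, LS, 9, 9); (15, NULL, 9, 9); (111, BQ, 1, 1); (214, LS, 2, 2)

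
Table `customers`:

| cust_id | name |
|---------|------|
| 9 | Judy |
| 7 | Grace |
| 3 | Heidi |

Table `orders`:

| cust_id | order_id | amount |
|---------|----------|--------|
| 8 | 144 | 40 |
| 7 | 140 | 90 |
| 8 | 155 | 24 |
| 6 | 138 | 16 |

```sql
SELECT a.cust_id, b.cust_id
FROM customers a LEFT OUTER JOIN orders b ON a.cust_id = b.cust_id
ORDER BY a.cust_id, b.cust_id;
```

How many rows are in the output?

3

LEFT JOIN keeps every row from `customers`; unmatched rows get NULL for `orders`'s columns.
Matching on a.cust_id = b.cust_id.
- cust_id=9: no b row matches, row kept with b columns NULL.
- cust_id=7: 1 matching b row(s), so 1 row(s) emitted.
- cust_id=3: no b row matches, row kept with b columns NULL.
Total: 1 matched + 2 padded = 3 rows.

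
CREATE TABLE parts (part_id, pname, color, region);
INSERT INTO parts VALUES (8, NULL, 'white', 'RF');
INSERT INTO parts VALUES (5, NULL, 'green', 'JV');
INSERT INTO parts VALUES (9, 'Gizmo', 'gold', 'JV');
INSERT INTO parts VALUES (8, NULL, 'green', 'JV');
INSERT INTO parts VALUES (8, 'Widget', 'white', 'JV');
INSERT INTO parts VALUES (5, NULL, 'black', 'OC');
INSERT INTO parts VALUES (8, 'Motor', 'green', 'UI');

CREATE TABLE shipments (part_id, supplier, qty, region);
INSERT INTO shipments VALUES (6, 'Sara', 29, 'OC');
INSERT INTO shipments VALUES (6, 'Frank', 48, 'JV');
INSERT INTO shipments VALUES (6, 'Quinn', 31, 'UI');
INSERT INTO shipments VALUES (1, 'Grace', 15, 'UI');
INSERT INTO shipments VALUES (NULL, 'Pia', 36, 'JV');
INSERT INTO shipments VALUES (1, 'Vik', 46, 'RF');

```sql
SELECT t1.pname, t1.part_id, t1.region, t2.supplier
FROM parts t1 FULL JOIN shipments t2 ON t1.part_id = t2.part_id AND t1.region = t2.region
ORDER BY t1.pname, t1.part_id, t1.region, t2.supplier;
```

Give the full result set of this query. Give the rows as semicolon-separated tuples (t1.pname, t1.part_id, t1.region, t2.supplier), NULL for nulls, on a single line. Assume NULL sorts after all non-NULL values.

(Gizmo, 9, JV, NULL); (Motor, 8, UI, NULL); (Widget, 8, JV, NULL); (NULL, 5, JV, NULL); (NULL, 5, OC, NULL); (NULL, 8, JV, NULL); (NULL, 8, RF, NULL); (NULL, NULL, NULL, Frank); (NULL, NULL, NULL, Grace); (NULL, NULL, NULL, Pia); (NULL, NULL, NULL, Quinn); (NULL, NULL, NULL, Sara); (NULL, NULL, NULL, Vik)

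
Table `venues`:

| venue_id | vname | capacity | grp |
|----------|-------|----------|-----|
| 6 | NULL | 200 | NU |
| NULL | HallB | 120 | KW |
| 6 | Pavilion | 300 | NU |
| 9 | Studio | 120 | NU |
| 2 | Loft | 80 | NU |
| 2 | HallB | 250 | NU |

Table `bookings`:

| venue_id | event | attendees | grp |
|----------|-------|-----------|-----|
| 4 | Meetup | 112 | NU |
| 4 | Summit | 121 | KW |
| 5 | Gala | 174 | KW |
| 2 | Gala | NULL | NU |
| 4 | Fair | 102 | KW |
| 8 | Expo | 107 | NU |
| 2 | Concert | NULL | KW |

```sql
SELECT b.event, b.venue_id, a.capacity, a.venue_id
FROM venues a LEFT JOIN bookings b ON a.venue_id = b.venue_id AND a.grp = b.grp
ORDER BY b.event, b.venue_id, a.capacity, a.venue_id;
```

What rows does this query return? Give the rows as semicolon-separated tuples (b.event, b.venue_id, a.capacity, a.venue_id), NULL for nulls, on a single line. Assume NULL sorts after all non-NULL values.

(Gala, 2, 80, 2); (Gala, 2, 250, 2); (NULL, NULL, 120, 9); (NULL, NULL, 120, NULL); (NULL, NULL, 200, 6); (NULL, NULL, 300, 6)

LEFT JOIN keeps every row from `venues`; unmatched rows get NULL for `bookings`'s columns.
Matching on a.venue_id = b.venue_id AND a.grp = b.grp. A NULL in a compared column never satisfies the condition.
Matched pairs: 2; unmatched a rows kept: 4.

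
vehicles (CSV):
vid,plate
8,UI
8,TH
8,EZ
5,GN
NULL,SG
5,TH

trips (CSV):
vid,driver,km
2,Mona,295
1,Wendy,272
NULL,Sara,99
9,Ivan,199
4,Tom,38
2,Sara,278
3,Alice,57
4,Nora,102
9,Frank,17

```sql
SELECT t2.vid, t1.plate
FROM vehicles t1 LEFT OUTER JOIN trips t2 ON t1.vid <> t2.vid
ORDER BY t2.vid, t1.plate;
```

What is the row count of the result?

LEFT JOIN keeps every row from `vehicles`; unmatched rows get NULL for `trips`'s columns.
Matching on t1.vid <> t2.vid. A NULL in a compared column never satisfies the condition.
- t1 (vid=8) pairs with 8 row(s) of t2.
- t1 (vid=8) pairs with 8 row(s) of t2.
- t1 (vid=8) pairs with 8 row(s) of t2.
- t1 (vid=5) pairs with 8 row(s) of t2.
- t1 (vid=NULL) has no partner → padded with NULL.
- t1 (vid=5) pairs with 8 row(s) of t2.
Total: 40 matched + 1 padded = 41 rows.

41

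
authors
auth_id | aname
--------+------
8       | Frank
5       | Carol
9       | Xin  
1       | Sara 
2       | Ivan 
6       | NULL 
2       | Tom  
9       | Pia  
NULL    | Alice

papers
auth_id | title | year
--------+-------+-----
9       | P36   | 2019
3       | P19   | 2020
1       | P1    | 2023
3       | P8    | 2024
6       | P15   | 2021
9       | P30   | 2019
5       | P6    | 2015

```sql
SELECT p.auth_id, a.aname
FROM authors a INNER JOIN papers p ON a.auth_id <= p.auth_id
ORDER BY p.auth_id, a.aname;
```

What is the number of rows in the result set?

32

INNER JOIN keeps only pairs where the ON condition holds.
Matching on a.auth_id <= p.auth_id. A NULL in a compared column never satisfies the condition.
Matched pairs: 32.
Total: 32 rows.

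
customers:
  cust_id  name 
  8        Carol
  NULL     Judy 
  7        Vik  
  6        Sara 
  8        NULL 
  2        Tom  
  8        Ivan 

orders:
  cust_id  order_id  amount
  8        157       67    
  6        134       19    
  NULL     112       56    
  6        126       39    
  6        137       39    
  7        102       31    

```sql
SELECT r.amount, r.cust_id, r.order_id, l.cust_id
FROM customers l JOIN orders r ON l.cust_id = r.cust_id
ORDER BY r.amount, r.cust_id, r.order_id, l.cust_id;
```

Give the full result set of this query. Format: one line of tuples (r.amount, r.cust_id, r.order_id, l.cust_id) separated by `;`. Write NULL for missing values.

(19, 6, 134, 6); (31, 7, 102, 7); (39, 6, 126, 6); (39, 6, 137, 6); (67, 8, 157, 8); (67, 8, 157, 8); (67, 8, 157, 8)

INNER JOIN keeps only pairs where the ON condition holds.
Matching on l.cust_id = r.cust_id. A NULL in a compared column never satisfies the condition.
- l (cust_id=8) pairs with 1 row(s) of r.
- l (cust_id=NULL) has no partner → excluded.
- l (cust_id=7) pairs with 1 row(s) of r.
- l (cust_id=6) pairs with 3 row(s) of r.
- l (cust_id=8) pairs with 1 row(s) of r.
- l (cust_id=2) has no partner → excluded.
- l (cust_id=8) pairs with 1 row(s) of r.
After projecting and ordering:
r.amount | r.cust_id | r.order_id | l.cust_id
19 | 6 | 134 | 6
31 | 7 | 102 | 7
39 | 6 | 126 | 6
39 | 6 | 137 | 6
67 | 8 | 157 | 8
67 | 8 | 157 | 8
67 | 8 | 157 | 8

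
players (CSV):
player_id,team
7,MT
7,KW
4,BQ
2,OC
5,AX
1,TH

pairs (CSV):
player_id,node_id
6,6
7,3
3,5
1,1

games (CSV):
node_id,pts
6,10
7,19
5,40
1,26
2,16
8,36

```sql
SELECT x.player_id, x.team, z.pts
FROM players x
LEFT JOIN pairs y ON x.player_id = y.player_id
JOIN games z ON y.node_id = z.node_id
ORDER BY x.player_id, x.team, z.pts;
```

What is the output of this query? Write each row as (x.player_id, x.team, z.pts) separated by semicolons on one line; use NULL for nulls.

Evaluate left to right. First `players x LEFT JOIN pairs y` on player_id: 6 row(s).
Then INNER JOIN `games z` on node_id: keep only rows whose y.node_id appears in z.

(1, TH, 26)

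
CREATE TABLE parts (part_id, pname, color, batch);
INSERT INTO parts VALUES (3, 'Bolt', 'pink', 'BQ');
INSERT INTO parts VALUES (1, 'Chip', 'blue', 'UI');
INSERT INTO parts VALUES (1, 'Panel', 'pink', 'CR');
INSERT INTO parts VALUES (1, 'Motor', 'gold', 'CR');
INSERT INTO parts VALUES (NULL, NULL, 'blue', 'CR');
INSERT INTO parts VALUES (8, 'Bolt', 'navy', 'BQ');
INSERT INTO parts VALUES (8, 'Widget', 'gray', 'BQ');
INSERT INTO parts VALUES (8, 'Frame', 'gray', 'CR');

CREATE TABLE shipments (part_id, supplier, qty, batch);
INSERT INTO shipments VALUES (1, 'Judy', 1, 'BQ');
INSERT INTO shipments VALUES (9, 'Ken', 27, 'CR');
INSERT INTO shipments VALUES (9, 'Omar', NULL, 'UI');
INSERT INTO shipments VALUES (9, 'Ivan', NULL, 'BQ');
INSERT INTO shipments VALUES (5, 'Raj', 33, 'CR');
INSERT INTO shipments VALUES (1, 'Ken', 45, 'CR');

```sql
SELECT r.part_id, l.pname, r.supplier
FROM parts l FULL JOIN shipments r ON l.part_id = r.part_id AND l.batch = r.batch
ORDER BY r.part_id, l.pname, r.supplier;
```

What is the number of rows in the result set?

FULL OUTER JOIN keeps every row from both sides; unmatched rows get NULL for the other side's columns.
Matching on l.part_id = r.part_id AND l.batch = r.batch. A NULL in a compared column never satisfies the condition.
- l row (part_id=3, batch=BQ): no match → kept, r columns NULL.
- l row (part_id=1, batch=UI): no match → kept, r columns NULL.
- l row (part_id=1, batch=CR): matches 1 r row(s) → 1 output row(s).
- l row (part_id=1, batch=CR): matches 1 r row(s) → 1 output row(s).
- l row (part_id=NULL, batch=CR): no match → kept, r columns NULL.
- l row (part_id=8, batch=BQ): no match → kept, r columns NULL.
- l row (part_id=8, batch=BQ): no match → kept, r columns NULL.
- l row (part_id=8, batch=CR): no match → kept, r columns NULL.
- 5 row(s) from r found no l partner → padded with NULL.
Total: 2 matched + 11 padded = 13 rows.

13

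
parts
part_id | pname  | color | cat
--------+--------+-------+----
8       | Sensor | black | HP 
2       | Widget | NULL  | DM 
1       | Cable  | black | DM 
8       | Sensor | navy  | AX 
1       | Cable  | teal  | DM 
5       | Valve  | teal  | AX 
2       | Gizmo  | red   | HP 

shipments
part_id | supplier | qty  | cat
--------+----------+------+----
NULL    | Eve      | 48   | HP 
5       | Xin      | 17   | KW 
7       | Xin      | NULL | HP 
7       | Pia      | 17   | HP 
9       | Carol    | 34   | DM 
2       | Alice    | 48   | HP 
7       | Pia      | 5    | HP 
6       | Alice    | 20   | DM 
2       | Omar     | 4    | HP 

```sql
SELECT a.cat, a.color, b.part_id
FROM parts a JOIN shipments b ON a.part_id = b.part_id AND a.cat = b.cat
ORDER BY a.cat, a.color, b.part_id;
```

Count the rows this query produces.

2

INNER JOIN keeps only pairs where the ON condition holds.
Matching on a.part_id = b.part_id AND a.cat = b.cat. A NULL in a compared column never satisfies the condition.
- a row (part_id=8, cat=HP): no match → dropped.
- a row (part_id=2, cat=DM): no match → dropped.
- a row (part_id=1, cat=DM): no match → dropped.
- a row (part_id=8, cat=AX): no match → dropped.
- a row (part_id=1, cat=DM): no match → dropped.
- a row (part_id=5, cat=AX): no match → dropped.
- a row (part_id=2, cat=HP): matches 2 b row(s) → 2 output row(s).
Total: 2 rows.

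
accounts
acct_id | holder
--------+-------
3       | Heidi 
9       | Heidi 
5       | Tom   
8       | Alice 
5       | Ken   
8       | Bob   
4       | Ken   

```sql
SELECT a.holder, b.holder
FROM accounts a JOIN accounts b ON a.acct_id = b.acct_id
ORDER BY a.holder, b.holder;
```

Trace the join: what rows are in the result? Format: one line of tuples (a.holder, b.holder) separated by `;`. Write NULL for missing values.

(Alice, Alice); (Alice, Bob); (Bob, Alice); (Bob, Bob); (Heidi, Heidi); (Heidi, Heidi); (Ken, Ken); (Ken, Ken); (Ken, Tom); (Tom, Ken); (Tom, Tom)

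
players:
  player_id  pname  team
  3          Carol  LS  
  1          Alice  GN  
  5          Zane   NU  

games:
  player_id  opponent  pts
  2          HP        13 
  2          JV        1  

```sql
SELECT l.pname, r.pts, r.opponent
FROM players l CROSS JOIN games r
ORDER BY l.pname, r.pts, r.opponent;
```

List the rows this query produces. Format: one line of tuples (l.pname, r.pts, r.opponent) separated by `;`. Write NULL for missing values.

(Alice, 1, JV); (Alice, 13, HP); (Carol, 1, JV); (Carol, 13, HP); (Zane, 1, JV); (Zane, 13, HP)

CROSS JOIN pairs every row of `players` with every row of `games`: 3 × 2 = 6 rows.
After projecting and ordering:
l.pname | r.pts | r.opponent
Alice | 1 | JV
Alice | 13 | HP
Carol | 1 | JV
Carol | 13 | HP
Zane | 1 | JV
Zane | 13 | HP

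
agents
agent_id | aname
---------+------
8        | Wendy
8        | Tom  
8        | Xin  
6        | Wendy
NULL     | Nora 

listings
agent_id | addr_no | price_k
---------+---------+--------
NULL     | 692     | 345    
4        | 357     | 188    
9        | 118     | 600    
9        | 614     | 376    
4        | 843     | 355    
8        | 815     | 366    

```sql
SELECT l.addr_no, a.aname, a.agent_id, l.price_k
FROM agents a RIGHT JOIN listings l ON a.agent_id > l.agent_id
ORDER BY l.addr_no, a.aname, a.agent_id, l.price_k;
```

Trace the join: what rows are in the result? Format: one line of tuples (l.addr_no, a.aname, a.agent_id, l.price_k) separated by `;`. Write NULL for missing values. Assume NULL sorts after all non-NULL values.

(118, NULL, NULL, 600); (357, Tom, 8, 188); (357, Wendy, 6, 188); (357, Wendy, 8, 188); (357, Xin, 8, 188); (614, NULL, NULL, 376); (692, NULL, NULL, 345); (815, NULL, NULL, 366); (843, Tom, 8, 355); (843, Wendy, 6, 355); (843, Wendy, 8, 355); (843, Xin, 8, 355)

RIGHT JOIN keeps every row from `listings`; unmatched rows get NULL for `agents`'s columns.
Matching on a.agent_id > l.agent_id. A NULL in a compared column never satisfies the condition.
- a[0] agent_id=8 → 2 match(es) in l → 2 row(s).
- a[1] agent_id=8 → 2 match(es) in l → 2 row(s).
- a[2] agent_id=8 → 2 match(es) in l → 2 row(s).
- a[3] agent_id=6 → 2 match(es) in l → 2 row(s).
- a[4] agent_id=NULL → no match.
- 4 row(s) from l found no a partner → padded with NULL.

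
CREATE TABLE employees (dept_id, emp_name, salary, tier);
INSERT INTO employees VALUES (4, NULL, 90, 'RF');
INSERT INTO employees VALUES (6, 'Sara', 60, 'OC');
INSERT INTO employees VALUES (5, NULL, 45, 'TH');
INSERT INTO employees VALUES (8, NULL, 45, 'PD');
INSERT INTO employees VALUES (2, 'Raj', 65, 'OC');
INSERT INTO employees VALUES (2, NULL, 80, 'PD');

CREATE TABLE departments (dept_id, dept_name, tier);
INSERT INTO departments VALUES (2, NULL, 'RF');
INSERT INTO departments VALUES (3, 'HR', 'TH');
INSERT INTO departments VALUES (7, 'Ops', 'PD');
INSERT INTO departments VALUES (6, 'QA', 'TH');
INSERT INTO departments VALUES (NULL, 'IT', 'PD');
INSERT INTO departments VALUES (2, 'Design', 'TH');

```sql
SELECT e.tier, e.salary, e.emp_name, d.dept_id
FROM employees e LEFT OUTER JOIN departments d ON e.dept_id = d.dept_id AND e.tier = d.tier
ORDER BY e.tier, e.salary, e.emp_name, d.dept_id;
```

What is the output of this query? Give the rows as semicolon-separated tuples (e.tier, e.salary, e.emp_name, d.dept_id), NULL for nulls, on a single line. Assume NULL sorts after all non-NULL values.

(OC, 60, Sara, NULL); (OC, 65, Raj, NULL); (PD, 45, NULL, NULL); (PD, 80, NULL, NULL); (RF, 90, NULL, NULL); (TH, 45, NULL, NULL)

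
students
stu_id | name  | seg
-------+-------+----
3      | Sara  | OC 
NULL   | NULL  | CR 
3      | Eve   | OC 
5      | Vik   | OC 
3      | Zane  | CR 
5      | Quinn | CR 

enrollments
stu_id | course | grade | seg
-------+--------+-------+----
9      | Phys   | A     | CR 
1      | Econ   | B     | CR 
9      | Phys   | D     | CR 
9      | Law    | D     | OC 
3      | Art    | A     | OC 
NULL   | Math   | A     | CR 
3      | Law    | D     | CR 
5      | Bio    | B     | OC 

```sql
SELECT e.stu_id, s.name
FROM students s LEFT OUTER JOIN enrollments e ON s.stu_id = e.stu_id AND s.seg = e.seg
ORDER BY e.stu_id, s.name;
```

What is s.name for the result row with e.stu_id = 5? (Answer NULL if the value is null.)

LEFT JOIN keeps every row from `students`; unmatched rows get NULL for `enrollments`'s columns.
Matching on s.stu_id = e.stu_id AND s.seg = e.seg. A NULL in a compared column never satisfies the condition.
- s row (stu_id=3, seg=OC): matches 1 e row(s) → 1 output row(s).
- s row (stu_id=NULL, seg=CR): no match → kept, e columns NULL.
- s row (stu_id=3, seg=OC): matches 1 e row(s) → 1 output row(s).
- s row (stu_id=5, seg=OC): matches 1 e row(s) → 1 output row(s).
- s row (stu_id=3, seg=CR): matches 1 e row(s) → 1 output row(s).
- s row (stu_id=5, seg=CR): no match → kept, e columns NULL.

Vik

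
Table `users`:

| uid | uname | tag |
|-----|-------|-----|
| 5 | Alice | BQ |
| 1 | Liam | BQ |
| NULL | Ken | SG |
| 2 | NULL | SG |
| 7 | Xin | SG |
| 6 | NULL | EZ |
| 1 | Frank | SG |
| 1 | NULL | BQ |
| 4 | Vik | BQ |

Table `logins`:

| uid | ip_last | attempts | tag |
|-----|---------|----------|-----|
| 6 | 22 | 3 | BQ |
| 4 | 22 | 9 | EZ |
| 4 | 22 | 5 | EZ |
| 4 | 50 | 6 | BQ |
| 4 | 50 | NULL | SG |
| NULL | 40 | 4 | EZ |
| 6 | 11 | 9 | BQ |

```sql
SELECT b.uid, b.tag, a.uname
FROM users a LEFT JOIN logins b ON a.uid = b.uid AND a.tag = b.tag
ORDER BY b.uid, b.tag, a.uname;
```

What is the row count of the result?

9

LEFT JOIN keeps every row from `users`; unmatched rows get NULL for `logins`'s columns.
Matching on a.uid = b.uid AND a.tag = b.tag. A NULL in a compared column never satisfies the condition.
- a (uid=5, tag=BQ) has no partner → padded with NULL.
- a (uid=1, tag=BQ) has no partner → padded with NULL.
- a (uid=NULL, tag=SG) has no partner → padded with NULL.
- a (uid=2, tag=SG) has no partner → padded with NULL.
- a (uid=7, tag=SG) has no partner → padded with NULL.
- a (uid=6, tag=EZ) has no partner → padded with NULL.
- a (uid=1, tag=SG) has no partner → padded with NULL.
- a (uid=1, tag=BQ) has no partner → padded with NULL.
- a (uid=4, tag=BQ) pairs with 1 row(s) of b.
Total: 1 matched + 8 padded = 9 rows.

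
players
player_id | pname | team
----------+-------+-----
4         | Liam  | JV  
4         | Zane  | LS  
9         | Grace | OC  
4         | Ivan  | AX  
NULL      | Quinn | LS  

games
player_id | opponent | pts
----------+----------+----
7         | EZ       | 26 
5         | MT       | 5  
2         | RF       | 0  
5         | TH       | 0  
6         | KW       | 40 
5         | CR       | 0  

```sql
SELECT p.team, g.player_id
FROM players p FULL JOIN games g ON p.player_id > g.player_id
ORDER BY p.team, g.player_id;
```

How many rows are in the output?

FULL OUTER JOIN keeps every row from both sides; unmatched rows get NULL for the other side's columns.
Matching on p.player_id > g.player_id. A NULL in a compared column never satisfies the condition.
Matched pairs: 9; unmatched p rows kept: 1; unmatched g rows kept: 0.
Total: 9 matched + 1 padded = 10 rows.

10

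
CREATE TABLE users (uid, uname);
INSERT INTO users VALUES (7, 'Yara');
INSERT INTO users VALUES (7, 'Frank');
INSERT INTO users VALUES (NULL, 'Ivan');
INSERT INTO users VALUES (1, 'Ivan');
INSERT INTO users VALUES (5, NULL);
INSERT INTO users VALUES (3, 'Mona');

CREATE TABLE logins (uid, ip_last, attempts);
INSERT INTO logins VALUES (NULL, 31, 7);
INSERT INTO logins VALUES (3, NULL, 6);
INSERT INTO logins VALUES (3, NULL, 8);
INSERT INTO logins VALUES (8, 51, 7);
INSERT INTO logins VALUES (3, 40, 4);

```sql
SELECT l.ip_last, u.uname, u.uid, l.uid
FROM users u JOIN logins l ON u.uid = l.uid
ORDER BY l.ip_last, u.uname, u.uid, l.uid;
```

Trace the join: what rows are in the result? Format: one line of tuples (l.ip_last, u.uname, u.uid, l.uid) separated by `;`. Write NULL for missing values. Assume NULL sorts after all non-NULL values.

(40, Mona, 3, 3); (NULL, Mona, 3, 3); (NULL, Mona, 3, 3)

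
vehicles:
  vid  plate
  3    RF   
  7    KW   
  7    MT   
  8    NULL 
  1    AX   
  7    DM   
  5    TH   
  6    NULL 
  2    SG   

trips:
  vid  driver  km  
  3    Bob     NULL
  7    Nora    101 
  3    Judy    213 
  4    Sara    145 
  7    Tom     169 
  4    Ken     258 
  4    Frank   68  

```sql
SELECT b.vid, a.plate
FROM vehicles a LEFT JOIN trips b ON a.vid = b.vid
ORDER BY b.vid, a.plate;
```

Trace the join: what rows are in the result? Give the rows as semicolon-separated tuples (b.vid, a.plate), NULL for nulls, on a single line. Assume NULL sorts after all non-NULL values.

(3, RF); (3, RF); (7, DM); (7, DM); (7, KW); (7, KW); (7, MT); (7, MT); (NULL, AX); (NULL, SG); (NULL, TH); (NULL, NULL); (NULL, NULL)

LEFT JOIN keeps every row from `vehicles`; unmatched rows get NULL for `trips`'s columns.
Matching on a.vid = b.vid.
Matched pairs: 8; unmatched a rows kept: 5.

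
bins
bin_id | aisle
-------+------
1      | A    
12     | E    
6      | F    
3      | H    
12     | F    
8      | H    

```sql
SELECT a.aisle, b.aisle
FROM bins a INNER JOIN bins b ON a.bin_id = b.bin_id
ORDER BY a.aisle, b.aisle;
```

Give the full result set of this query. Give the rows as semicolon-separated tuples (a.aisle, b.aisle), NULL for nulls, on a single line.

(A, A); (E, E); (E, F); (F, E); (F, F); (F, F); (H, H); (H, H)

INNER JOIN keeps only pairs where the ON condition holds.
Matching on a.bin_id = b.bin_id.
Matched pairs: 8.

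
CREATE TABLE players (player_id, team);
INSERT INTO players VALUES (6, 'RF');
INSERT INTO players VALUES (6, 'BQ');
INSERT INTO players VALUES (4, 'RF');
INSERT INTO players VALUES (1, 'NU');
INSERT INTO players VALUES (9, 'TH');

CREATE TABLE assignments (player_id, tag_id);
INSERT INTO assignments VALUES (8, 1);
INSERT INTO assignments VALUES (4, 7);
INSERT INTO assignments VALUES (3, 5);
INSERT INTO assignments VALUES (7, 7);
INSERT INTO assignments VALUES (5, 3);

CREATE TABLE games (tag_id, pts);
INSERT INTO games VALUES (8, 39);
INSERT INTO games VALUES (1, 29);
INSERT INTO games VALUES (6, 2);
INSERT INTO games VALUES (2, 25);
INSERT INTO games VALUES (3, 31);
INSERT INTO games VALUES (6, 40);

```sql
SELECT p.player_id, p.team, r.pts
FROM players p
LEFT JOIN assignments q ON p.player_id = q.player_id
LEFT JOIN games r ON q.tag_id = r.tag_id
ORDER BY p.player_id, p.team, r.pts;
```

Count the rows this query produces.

5

Joins associate left-to-right: players LEFT JOIN assignments on player_id gives 5 intermediate row(s).
Then LEFT JOIN `games r` on tag_id: each of those 5 rows is kept; rows whose q.tag_id has no match in r get NULL for r's columns.
Result: 5 row(s).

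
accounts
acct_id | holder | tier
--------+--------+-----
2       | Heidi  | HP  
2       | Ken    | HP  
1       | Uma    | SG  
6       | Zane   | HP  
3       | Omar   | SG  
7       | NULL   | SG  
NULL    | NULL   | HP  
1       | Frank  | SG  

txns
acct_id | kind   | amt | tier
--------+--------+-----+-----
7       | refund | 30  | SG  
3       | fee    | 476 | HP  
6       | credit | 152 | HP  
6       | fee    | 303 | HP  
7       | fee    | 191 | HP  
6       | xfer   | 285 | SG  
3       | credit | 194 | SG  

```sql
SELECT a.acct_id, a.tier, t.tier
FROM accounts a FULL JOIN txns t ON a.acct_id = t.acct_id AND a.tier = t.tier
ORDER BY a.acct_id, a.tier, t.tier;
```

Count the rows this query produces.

FULL OUTER JOIN keeps every row from both sides; unmatched rows get NULL for the other side's columns.
Matching on a.acct_id = t.acct_id AND a.tier = t.tier. A NULL in a compared column never satisfies the condition.
- acct_id=2, tier=HP: no t row matches, row kept with t columns NULL.
- acct_id=2, tier=HP: no t row matches, row kept with t columns NULL.
- acct_id=1, tier=SG: no t row matches, row kept with t columns NULL.
- acct_id=6, tier=HP: 2 matching t row(s), so 2 row(s) emitted.
- acct_id=3, tier=SG: 1 matching t row(s), so 1 row(s) emitted.
- acct_id=7, tier=SG: 1 matching t row(s), so 1 row(s) emitted.
- acct_id=NULL, tier=HP: no t row matches, row kept with t columns NULL.
- acct_id=1, tier=SG: no t row matches, row kept with t columns NULL.
- 3 t row(s) had no a match → kept, a columns NULL.
Total: 4 matched + 8 padded = 12 rows.

12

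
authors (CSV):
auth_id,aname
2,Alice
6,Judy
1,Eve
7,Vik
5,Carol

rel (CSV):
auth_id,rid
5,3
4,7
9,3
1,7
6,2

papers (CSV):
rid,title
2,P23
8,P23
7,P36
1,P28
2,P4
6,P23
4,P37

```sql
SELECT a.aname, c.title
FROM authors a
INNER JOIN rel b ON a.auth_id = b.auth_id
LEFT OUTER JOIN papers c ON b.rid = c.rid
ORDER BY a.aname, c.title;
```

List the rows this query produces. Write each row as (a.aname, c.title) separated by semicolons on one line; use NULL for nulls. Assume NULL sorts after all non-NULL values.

Evaluate left to right. First `authors a INNER JOIN rel b` on auth_id: 3 row(s).
Then LEFT JOIN `papers c` on rid: each of those 3 rows is kept; rows whose b.rid has no match in c get NULL for c's columns.

(Carol, NULL); (Eve, P36); (Judy, P23); (Judy, P4)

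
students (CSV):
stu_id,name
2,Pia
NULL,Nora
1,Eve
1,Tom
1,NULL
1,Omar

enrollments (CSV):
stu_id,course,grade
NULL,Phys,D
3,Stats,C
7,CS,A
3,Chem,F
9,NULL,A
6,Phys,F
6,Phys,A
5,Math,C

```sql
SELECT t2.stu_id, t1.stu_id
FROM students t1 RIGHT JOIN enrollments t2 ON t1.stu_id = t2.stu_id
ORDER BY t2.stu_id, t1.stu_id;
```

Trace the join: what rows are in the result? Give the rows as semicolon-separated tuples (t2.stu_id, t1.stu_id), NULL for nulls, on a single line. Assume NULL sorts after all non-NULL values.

(3, NULL); (3, NULL); (5, NULL); (6, NULL); (6, NULL); (7, NULL); (9, NULL); (NULL, NULL)

RIGHT JOIN keeps every row from `enrollments`; unmatched rows get NULL for `students`'s columns.
Matching on t1.stu_id = t2.stu_id. A NULL in a compared column never satisfies the condition.
Matched pairs: 0; unmatched t2 rows kept: 8.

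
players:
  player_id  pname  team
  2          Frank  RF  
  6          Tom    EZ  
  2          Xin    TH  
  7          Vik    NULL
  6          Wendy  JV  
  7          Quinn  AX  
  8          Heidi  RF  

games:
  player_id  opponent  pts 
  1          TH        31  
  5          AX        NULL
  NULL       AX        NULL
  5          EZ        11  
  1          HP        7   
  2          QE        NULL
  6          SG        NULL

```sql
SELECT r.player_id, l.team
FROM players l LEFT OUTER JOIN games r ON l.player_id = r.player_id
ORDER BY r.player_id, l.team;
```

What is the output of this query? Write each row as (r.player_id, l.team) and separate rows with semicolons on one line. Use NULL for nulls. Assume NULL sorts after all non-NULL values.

LEFT JOIN keeps every row from `players`; unmatched rows get NULL for `games`'s columns.
Matching on l.player_id = r.player_id. A NULL in a compared column never satisfies the condition.
- l row (player_id=2): matches 1 r row(s) → 1 output row(s).
- l row (player_id=6): matches 1 r row(s) → 1 output row(s).
- l row (player_id=2): matches 1 r row(s) → 1 output row(s).
- l row (player_id=7): no match → kept, r columns NULL.
- l row (player_id=6): matches 1 r row(s) → 1 output row(s).
- l row (player_id=7): no match → kept, r columns NULL.
- l row (player_id=8): no match → kept, r columns NULL.
After projecting and ordering:
r.player_id | l.team
2 | RF
2 | TH
6 | EZ
6 | JV
NULL | AX
NULL | RF
NULL | NULL

(2, RF); (2, TH); (6, EZ); (6, JV); (NULL, AX); (NULL, RF); (NULL, NULL)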